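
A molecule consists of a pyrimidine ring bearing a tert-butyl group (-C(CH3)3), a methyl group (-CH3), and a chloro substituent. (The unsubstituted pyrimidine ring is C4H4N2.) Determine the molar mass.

184.67 g/mol

Atom tally by fragment:
  pyrimidine ring core → C:4 H:4 N:2
  (− 3 ring H displaced by substituents)
  + C(CH3)3 → C:4 H:9
  + CH3 → C:1 H:3
  + Cl → Cl:1
Element totals:
  C: 9
  H: 13
  Cl: 1
  N: 2
Molecular formula: C9H13ClN2.
  M = 9(12.011) + 13(1.008) + 35.45 + 2(14.007)
    = 108.099 + 13.104 + 35.450 + 28.014 = 184.667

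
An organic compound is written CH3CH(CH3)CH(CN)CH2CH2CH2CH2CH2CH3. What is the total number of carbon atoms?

Element totals:
  C: 11
  H: 21
  N: 1

11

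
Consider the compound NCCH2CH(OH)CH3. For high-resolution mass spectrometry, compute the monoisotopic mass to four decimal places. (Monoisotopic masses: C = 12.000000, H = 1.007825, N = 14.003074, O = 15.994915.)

Atom tally by fragment:
  NCCH2 → C:2 H:2 N:1
  CH(OH) → C:1 H:2 O:1
  CH3 → C:1 H:3
Element totals:
  C: 4
  H: 7
  N: 1
  O: 1
Molecular formula: C4H7NO.
  M = 4(12.0) + 7(1.007825) + 14.003074 + 15.994915
    = 48.000000 + 7.054775 + 14.003074 + 15.994915 = 85.052764

85.0528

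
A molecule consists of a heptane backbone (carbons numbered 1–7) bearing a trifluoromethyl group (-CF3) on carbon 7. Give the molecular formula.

C8H15F3

Atom tally by fragment:
  CH3 → C:1 H:3
  CH2 → C:1 H:2
  CH2 → C:1 H:2
  CH2 → C:1 H:2
  CH2 → C:1 H:2
  CH2 → C:1 H:2
  CH2CF3 → C:2 H:2 F:3
Element totals:
  C: 8
  H: 15
  F: 3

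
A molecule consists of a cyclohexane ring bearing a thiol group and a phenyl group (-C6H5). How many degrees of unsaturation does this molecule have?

Atom tally by fragment:
  cyclohexane ring core → C:6 H:12
  (− 2 ring H displaced by substituents)
  + SH → S:1 H:1
  + C6H5 → C:6 H:5
Element totals:
  C: 12
  H: 16
  S: 1
Molecular formula: C12H16S.
DoU = (2C + 2 + N − H − X) / 2 = (2·12 + 2 + 0 − 16 − 0) / 2 = 5.

5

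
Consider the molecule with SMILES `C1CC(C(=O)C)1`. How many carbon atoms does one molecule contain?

Atom tally by fragment:
  cyclopropane ring core → C:3 H:6
  (− 1 ring H displaced by substituents)
  + COCH3 → C:2 H:3 O:1
Element totals:
  C: 5
  H: 8
  O: 1

5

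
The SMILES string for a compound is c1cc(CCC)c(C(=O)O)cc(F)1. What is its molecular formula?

Atom tally by fragment:
  benzene ring core → C:6 H:6
  (− 3 ring H displaced by substituents)
  + CH2CH2CH3 → C:3 H:7
  + COOH → C:1 H:1 O:2
  + F → F:1
Element totals:
  C: 10
  H: 11
  F: 1
  O: 2

C10H11FO2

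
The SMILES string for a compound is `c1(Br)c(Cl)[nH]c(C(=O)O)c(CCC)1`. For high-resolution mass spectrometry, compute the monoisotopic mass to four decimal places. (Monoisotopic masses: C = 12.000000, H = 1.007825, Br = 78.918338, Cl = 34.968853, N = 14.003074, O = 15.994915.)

264.9505

Atom tally by fragment:
  pyrrole ring core → C:4 H:5 N:1
  (− 4 ring H displaced by substituents)
  + Br → Br:1
  + Cl → Cl:1
  + COOH → C:1 H:1 O:2
  + CH2CH2CH3 → C:3 H:7
Element totals:
  C: 8
  H: 9
  Br: 1
  Cl: 1
  N: 1
  O: 2
Molecular formula: C8H9BrClNO2.
  M = 8(12.0) + 9(1.007825) + 78.918338 + 34.968853 + 14.003074 + 2(15.994915)
    = 96.000000 + 9.070425 + 78.918338 + 34.968853 + 14.003074 + 31.989830 = 264.950520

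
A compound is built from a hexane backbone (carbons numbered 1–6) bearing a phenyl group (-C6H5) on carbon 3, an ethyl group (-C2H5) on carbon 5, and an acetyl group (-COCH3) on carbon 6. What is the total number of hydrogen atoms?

24

Atom tally by fragment:
  CH3 → C:1 H:3
  CH2 → C:1 H:2
  CH(C6H5) → C:7 H:6
  CH2 → C:1 H:2
  CH(C2H5) → C:3 H:6
  CH2COCH3 → C:3 H:5 O:1
Element totals:
  C: 16
  H: 24
  O: 1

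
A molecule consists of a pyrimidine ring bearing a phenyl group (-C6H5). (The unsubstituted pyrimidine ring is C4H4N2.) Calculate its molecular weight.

Atom tally by fragment:
  pyrimidine ring core → C:4 H:4 N:2
  (− 1 ring H displaced by substituents)
  + C6H5 → C:6 H:5
Element totals:
  C: 10
  H: 8
  N: 2
Molecular formula: C10H8N2.
  M = 10(12.011) + 8(1.008) + 2(14.007)
    = 120.110 + 8.064 + 28.014 = 156.188

156.19 g/mol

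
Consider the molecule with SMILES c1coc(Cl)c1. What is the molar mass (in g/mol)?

102.52 g/mol

Atom tally by fragment:
  furan ring core → C:4 H:4 O:1
  (− 1 ring H displaced by substituents)
  + Cl → Cl:1
Element totals:
  C: 4
  H: 3
  Cl: 1
  O: 1
Molecular formula: C4H3ClO.
  M = 4(12.011) + 3(1.008) + 35.45 + 15.999
    = 48.044 + 3.024 + 35.450 + 15.999 = 102.517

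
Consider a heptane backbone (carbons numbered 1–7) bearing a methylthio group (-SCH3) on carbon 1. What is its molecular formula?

C8H18S

Atom tally by fragment:
  CH3SCH2 → C:2 H:5 S:1
  CH2 → C:1 H:2
  CH2 → C:1 H:2
  CH2 → C:1 H:2
  CH2 → C:1 H:2
  CH2 → C:1 H:2
  CH3 → C:1 H:3
Element totals:
  C: 8
  H: 18
  S: 1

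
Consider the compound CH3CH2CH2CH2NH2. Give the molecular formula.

C4H11N

Atom tally by fragment:
  CH3 → C:1 H:3
  CH2 → C:1 H:2
  CH2 → C:1 H:2
  CH2NH2 → C:1 H:4 N:1
Element totals:
  C: 4
  H: 11
  N: 1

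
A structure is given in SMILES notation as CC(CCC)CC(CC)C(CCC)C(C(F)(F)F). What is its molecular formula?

C15H29F3

Atom tally by fragment:
  CH3 → C:1 H:3
  CH(CH2CH2CH3) → C:4 H:8
  CH2 → C:1 H:2
  CH(C2H5) → C:3 H:6
  CH(CH2CH2CH3) → C:4 H:8
  CH2CF3 → C:2 H:2 F:3
Element totals:
  C: 15
  H: 29
  F: 3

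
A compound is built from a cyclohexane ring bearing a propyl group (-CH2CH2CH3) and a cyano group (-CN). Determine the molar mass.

Atom tally by fragment:
  cyclohexane ring core → C:6 H:12
  (− 2 ring H displaced by substituents)
  + CH2CH2CH3 → C:3 H:7
  + CN → C:1 N:1
Element totals:
  C: 10
  H: 17
  N: 1
Molecular formula: C10H17N.
  M = 10(12.011) + 17(1.008) + 14.007
    = 120.110 + 17.136 + 14.007 = 151.253

151.25 g/mol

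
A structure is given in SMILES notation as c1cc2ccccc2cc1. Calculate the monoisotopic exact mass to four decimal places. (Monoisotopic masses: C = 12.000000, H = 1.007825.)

128.0626

Atom tally by fragment:
  naphthalene ring system core → C:10 H:8
Element totals:
  C: 10
  H: 8
Molecular formula: C10H8.
  M = 10(12.0) + 8(1.007825)
    = 120.000000 + 8.062600 = 128.062600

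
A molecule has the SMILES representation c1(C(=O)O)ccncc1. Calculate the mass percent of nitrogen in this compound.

11.38%

Atom tally by fragment:
  pyridine ring core → C:5 H:5 N:1
  (− 1 ring H displaced by substituents)
  + COOH → C:1 H:1 O:2
Element totals:
  C: 6
  H: 5
  N: 1
  O: 2
Molecular formula: C6H5NO2.
Molar mass = 123.111 g/mol.
Mass from N: 1 × 14.007 = 14.007 g/mol.
%N = 14.007 / 123.111 × 100 = 11.38%.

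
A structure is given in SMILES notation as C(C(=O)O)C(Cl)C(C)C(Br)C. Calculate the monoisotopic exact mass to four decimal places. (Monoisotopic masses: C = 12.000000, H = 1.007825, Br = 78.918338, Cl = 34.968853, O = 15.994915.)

Atom tally by fragment:
  HOOCCH2 → C:2 H:3 O:2
  CH(Cl) → C:1 H:1 Cl:1
  CH(CH3) → C:2 H:4
  CH(Br) → C:1 H:1 Br:1
  CH3 → C:1 H:3
Element totals:
  C: 7
  H: 12
  Br: 1
  Cl: 1
  O: 2
Molecular formula: C7H12BrClO2.
  M = 7(12.0) + 12(1.007825) + 78.918338 + 34.968853 + 2(15.994915)
    = 84.000000 + 12.093900 + 78.918338 + 34.968853 + 31.989830 = 241.970921

241.9709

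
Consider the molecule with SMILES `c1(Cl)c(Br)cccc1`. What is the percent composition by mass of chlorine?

18.52%

Atom tally by fragment:
  benzene ring core → C:6 H:6
  (− 2 ring H displaced by substituents)
  + Cl → Cl:1
  + Br → Br:1
Element totals:
  C: 6
  H: 4
  Br: 1
  Cl: 1
Molecular formula: C6H4BrCl.
Molar mass = 191.452 g/mol.
Mass from Cl: 1 × 35.45 = 35.450 g/mol.
%Cl = 35.450 / 191.452 × 100 = 18.52%.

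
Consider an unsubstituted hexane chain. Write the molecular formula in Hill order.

Atom tally by fragment:
  CH3 → C:1 H:3
  CH2 → C:1 H:2
  CH2 → C:1 H:2
  CH2 → C:1 H:2
  CH2 → C:1 H:2
  CH3 → C:1 H:3
Element totals:
  C: 6
  H: 14

C6H14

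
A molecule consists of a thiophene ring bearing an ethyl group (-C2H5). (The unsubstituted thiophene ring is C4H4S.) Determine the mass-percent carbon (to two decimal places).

Atom tally by fragment:
  thiophene ring core → C:4 H:4 S:1
  (− 1 ring H displaced by substituents)
  + C2H5 → C:2 H:5
Element totals:
  C: 6
  H: 8
  S: 1
Molecular formula: C6H8S.
Molar mass = 112.190 g/mol.
Mass from C: 6 × 12.011 = 72.066 g/mol.
%C = 72.066 / 112.190 × 100 = 64.24%.

64.24%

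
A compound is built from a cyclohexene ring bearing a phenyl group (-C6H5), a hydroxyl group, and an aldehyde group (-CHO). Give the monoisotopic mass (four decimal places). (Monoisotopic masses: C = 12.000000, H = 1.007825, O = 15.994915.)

Atom tally by fragment:
  cyclohexene ring core → C:6 H:10
  (− 3 ring H displaced by substituents)
  + C6H5 → C:6 H:5
  + OH → O:1 H:1
  + CHO → C:1 H:1 O:1
Element totals:
  C: 13
  H: 14
  O: 2
Molecular formula: C13H14O2.
  M = 13(12.0) + 14(1.007825) + 2(15.994915)
    = 156.000000 + 14.109550 + 31.989830 = 202.099380

202.0994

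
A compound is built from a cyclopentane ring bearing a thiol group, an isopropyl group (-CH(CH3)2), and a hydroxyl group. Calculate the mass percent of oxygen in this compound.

Atom tally by fragment:
  cyclopentane ring core → C:5 H:10
  (− 3 ring H displaced by substituents)
  + SH → S:1 H:1
  + CH(CH3)2 → C:3 H:7
  + OH → O:1 H:1
Element totals:
  C: 8
  H: 16
  O: 1
  S: 1
Molecular formula: C8H16OS.
Molar mass = 160.275 g/mol.
Mass from O: 1 × 15.999 = 15.999 g/mol.
%O = 15.999 / 160.275 × 100 = 9.98%.

9.98%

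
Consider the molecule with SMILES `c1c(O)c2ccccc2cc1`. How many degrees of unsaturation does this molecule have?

Atom tally by fragment:
  naphthalene ring system core → C:10 H:8
  (− 1 ring H displaced by substituents)
  + OH → O:1 H:1
Element totals:
  C: 10
  H: 8
  O: 1
Molecular formula: C10H8O.
DoU = (2C + 2 + N − H − X) / 2 = (2·10 + 2 + 0 − 8 − 0) / 2 = 7.

7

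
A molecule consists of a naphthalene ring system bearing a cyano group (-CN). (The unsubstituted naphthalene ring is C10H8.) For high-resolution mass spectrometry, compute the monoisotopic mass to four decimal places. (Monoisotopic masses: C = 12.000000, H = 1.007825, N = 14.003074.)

153.0578

Atom tally by fragment:
  naphthalene ring system core → C:10 H:8
  (− 1 ring H displaced by substituents)
  + CN → C:1 N:1
Element totals:
  C: 11
  H: 7
  N: 1
Molecular formula: C11H7N.
  M = 11(12.0) + 7(1.007825) + 14.003074
    = 132.000000 + 7.054775 + 14.003074 = 153.057849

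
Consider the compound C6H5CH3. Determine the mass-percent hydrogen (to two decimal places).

Atom tally by fragment:
  benzene ring core → C:6 H:6
  (− 1 ring H displaced by substituents)
  + CH3 → C:1 H:3
Element totals:
  C: 7
  H: 8
Molecular formula: C7H8.
Molar mass = 92.141 g/mol.
Mass from H: 8 × 1.008 = 8.064 g/mol.
%H = 8.064 / 92.141 × 100 = 8.75%.

8.75%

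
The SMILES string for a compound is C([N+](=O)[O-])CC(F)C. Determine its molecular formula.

C4H8FNO2

Atom tally by fragment:
  O2NCH2 → C:1 H:2 N:1 O:2
  CH2 → C:1 H:2
  CH(F) → C:1 H:1 F:1
  CH3 → C:1 H:3
Element totals:
  C: 4
  H: 8
  F: 1
  N: 1
  O: 2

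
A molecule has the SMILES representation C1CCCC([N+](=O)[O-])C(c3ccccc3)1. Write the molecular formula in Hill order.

Atom tally by fragment:
  cyclohexane ring core → C:6 H:12
  (− 2 ring H displaced by substituents)
  + NO2 → N:1 O:2
  + C6H5 → C:6 H:5
Element totals:
  C: 12
  H: 15
  N: 1
  O: 2

C12H15NO2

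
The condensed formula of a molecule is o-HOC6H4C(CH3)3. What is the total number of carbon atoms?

10

Atom tally by fragment:
  benzene ring core → C:6 H:6
  (− 2 ring H displaced by substituents)
  + OH → O:1 H:1
  + C(CH3)3 → C:4 H:9
Element totals:
  C: 10
  H: 14
  O: 1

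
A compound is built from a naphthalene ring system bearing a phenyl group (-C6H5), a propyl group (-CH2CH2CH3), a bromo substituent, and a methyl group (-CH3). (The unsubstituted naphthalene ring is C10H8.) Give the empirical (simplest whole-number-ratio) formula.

C20H19Br

Atom tally by fragment:
  naphthalene ring system core → C:10 H:8
  (− 4 ring H displaced by substituents)
  + C6H5 → C:6 H:5
  + CH2CH2CH3 → C:3 H:7
  + Br → Br:1
  + CH3 → C:1 H:3
Element totals:
  C: 20
  H: 19
  Br: 1
Molecular formula: C20H19Br.
gcd of subscripts (1, 20, 19) = 1, so the empirical formula equals the molecular formula.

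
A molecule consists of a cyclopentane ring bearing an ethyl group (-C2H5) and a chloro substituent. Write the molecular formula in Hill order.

Atom tally by fragment:
  cyclopentane ring core → C:5 H:10
  (− 2 ring H displaced by substituents)
  + C2H5 → C:2 H:5
  + Cl → Cl:1
Element totals:
  C: 7
  H: 13
  Cl: 1

C7H13Cl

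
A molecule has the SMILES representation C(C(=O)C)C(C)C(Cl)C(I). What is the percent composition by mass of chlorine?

Atom tally by fragment:
  CH3COCH2 → C:3 H:5 O:1
  CH(CH3) → C:2 H:4
  CH(Cl) → C:1 H:1 Cl:1
  CH2I → C:1 H:2 I:1
Element totals:
  C: 7
  H: 12
  Cl: 1
  I: 1
  O: 1
Molecular formula: C7H12ClIO.
Molar mass = 274.526 g/mol.
Mass from Cl: 1 × 35.45 = 35.450 g/mol.
%Cl = 35.450 / 274.526 × 100 = 12.91%.

12.91%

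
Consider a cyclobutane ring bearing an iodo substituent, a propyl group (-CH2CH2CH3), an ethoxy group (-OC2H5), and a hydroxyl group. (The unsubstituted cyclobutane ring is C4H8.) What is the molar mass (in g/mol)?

Atom tally by fragment:
  cyclobutane ring core → C:4 H:8
  (− 4 ring H displaced by substituents)
  + I → I:1
  + CH2CH2CH3 → C:3 H:7
  + OC2H5 → C:2 H:5 O:1
  + OH → O:1 H:1
Element totals:
  C: 9
  H: 17
  I: 1
  O: 2
Molecular formula: C9H17IO2.
  M = 9(12.011) + 17(1.008) + 126.904 + 2(15.999)
    = 108.099 + 17.136 + 126.904 + 31.998 = 284.137

284.14 g/mol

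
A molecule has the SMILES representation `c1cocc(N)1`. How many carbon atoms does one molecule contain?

4

Atom tally by fragment:
  furan ring core → C:4 H:4 O:1
  (− 1 ring H displaced by substituents)
  + NH2 → N:1 H:2
Element totals:
  C: 4
  H: 5
  N: 1
  O: 1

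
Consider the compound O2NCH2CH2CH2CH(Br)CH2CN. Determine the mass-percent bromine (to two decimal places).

Element totals:
  C: 6
  H: 9
  Br: 1
  N: 2
  O: 2
Molecular formula: C6H9BrN2O2.
Molar mass = 221.054 g/mol.
Mass from Br: 1 × 79.904 = 79.904 g/mol.
%Br = 79.904 / 221.054 × 100 = 36.15%.

36.15%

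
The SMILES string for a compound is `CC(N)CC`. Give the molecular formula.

Atom tally by fragment:
  CH3 → C:1 H:3
  CH(NH2) → C:1 H:3 N:1
  CH2 → C:1 H:2
  CH3 → C:1 H:3
Element totals:
  C: 4
  H: 11
  N: 1

C4H11N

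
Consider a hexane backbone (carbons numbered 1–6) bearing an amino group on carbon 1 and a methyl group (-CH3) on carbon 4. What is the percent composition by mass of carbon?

72.97%

Atom tally by fragment:
  H2NCH2 → C:1 H:4 N:1
  CH2 → C:1 H:2
  CH2 → C:1 H:2
  CH(CH3) → C:2 H:4
  CH2 → C:1 H:2
  CH3 → C:1 H:3
Element totals:
  C: 7
  H: 17
  N: 1
Molecular formula: C7H17N.
Molar mass = 115.220 g/mol.
Mass from C: 7 × 12.011 = 84.077 g/mol.
%C = 84.077 / 115.220 × 100 = 72.97%.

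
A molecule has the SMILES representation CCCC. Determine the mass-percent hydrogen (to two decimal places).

Atom tally by fragment:
  CH3 → C:1 H:3
  CH2 → C:1 H:2
  CH2 → C:1 H:2
  CH3 → C:1 H:3
Element totals:
  C: 4
  H: 10
Molecular formula: C4H10.
Molar mass = 58.124 g/mol.
Mass from H: 10 × 1.008 = 10.080 g/mol.
%H = 10.080 / 58.124 × 100 = 17.34%.

17.34%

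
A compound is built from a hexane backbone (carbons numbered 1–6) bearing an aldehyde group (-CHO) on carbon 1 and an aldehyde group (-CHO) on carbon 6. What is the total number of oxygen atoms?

2

Atom tally by fragment:
  OHCCH2 → C:2 H:3 O:1
  CH2 → C:1 H:2
  CH2 → C:1 H:2
  CH2 → C:1 H:2
  CH2 → C:1 H:2
  CH2CHO → C:2 H:3 O:1
Element totals:
  C: 8
  H: 14
  O: 2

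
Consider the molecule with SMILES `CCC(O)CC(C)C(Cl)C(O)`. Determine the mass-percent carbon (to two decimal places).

Atom tally by fragment:
  CH3 → C:1 H:3
  CH2 → C:1 H:2
  CH(OH) → C:1 H:2 O:1
  CH2 → C:1 H:2
  CH(CH3) → C:2 H:4
  CH(Cl) → C:1 H:1 Cl:1
  CH2OH → C:1 H:3 O:1
Element totals:
  C: 8
  H: 17
  Cl: 1
  O: 2
Molecular formula: C8H17ClO2.
Molar mass = 180.672 g/mol.
Mass from C: 8 × 12.011 = 96.088 g/mol.
%C = 96.088 / 180.672 × 100 = 53.18%.

53.18%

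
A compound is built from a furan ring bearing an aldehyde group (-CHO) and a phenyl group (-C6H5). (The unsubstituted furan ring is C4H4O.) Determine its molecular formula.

C11H8O2

Atom tally by fragment:
  furan ring core → C:4 H:4 O:1
  (− 2 ring H displaced by substituents)
  + CHO → C:1 H:1 O:1
  + C6H5 → C:6 H:5
Element totals:
  C: 11
  H: 8
  O: 2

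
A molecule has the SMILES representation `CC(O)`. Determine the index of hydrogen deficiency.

Atom tally by fragment:
  CH3 → C:1 H:3
  CH2OH → C:1 H:3 O:1
Element totals:
  C: 2
  H: 6
  O: 1
Molecular formula: C2H6O.
DoU = (2C + 2 + N − H − X) / 2 = (2·2 + 2 + 0 − 6 − 0) / 2 = 0.

0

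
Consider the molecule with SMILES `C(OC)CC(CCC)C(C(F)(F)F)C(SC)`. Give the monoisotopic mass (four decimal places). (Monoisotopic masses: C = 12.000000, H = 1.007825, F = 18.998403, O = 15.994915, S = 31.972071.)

258.1265

Atom tally by fragment:
  CH3OCH2 → C:2 H:5 O:1
  CH2 → C:1 H:2
  CH(CH2CH2CH3) → C:4 H:8
  CH(CF3) → C:2 H:1 F:3
  CH2SCH3 → C:2 H:5 S:1
Element totals:
  C: 11
  H: 21
  F: 3
  O: 1
  S: 1
Molecular formula: C11H21F3OS.
  M = 11(12.0) + 21(1.007825) + 3(18.998403) + 15.994915 + 31.972071
    = 132.000000 + 21.164325 + 56.995209 + 15.994915 + 31.972071 = 258.126520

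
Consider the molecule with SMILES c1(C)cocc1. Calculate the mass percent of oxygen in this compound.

Atom tally by fragment:
  furan ring core → C:4 H:4 O:1
  (− 1 ring H displaced by substituents)
  + CH3 → C:1 H:3
Element totals:
  C: 5
  H: 6
  O: 1
Molecular formula: C5H6O.
Molar mass = 82.102 g/mol.
Mass from O: 1 × 15.999 = 15.999 g/mol.
%O = 15.999 / 82.102 × 100 = 19.49%.

19.49%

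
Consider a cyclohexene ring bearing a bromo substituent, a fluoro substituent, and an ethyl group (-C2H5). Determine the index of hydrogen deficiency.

Atom tally by fragment:
  cyclohexene ring core → C:6 H:10
  (− 3 ring H displaced by substituents)
  + Br → Br:1
  + F → F:1
  + C2H5 → C:2 H:5
Element totals:
  C: 8
  H: 12
  Br: 1
  F: 1
Molecular formula: C8H12BrF.
DoU = (2C + 2 + N − H − X) / 2 = (2·8 + 2 + 0 − 12 − 2) / 2 = 2.

2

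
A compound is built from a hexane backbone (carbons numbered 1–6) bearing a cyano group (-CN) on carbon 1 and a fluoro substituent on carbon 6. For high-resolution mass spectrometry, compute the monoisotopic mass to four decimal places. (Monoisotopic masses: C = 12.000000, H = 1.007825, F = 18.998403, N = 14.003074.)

Atom tally by fragment:
  NCCH2 → C:2 H:2 N:1
  CH2 → C:1 H:2
  CH2 → C:1 H:2
  CH2 → C:1 H:2
  CH2 → C:1 H:2
  CH2F → C:1 H:2 F:1
Element totals:
  C: 7
  H: 12
  F: 1
  N: 1
Molecular formula: C7H12FN.
  M = 7(12.0) + 12(1.007825) + 18.998403 + 14.003074
    = 84.000000 + 12.093900 + 18.998403 + 14.003074 = 129.095377

129.0954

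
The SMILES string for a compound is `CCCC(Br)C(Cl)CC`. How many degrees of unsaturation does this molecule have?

Atom tally by fragment:
  CH3 → C:1 H:3
  CH2 → C:1 H:2
  CH2 → C:1 H:2
  CH(Br) → C:1 H:1 Br:1
  CH(Cl) → C:1 H:1 Cl:1
  CH2 → C:1 H:2
  CH3 → C:1 H:3
Element totals:
  C: 7
  H: 14
  Br: 1
  Cl: 1
Molecular formula: C7H14BrCl.
DoU = (2C + 2 + N − H − X) / 2 = (2·7 + 2 + 0 − 14 − 2) / 2 = 0.

0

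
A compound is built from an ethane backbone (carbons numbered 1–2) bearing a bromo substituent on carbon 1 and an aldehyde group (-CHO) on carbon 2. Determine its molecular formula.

Atom tally by fragment:
  BrCH2 → C:1 H:2 Br:1
  CH2CHO → C:2 H:3 O:1
Element totals:
  C: 3
  H: 5
  Br: 1
  O: 1

C3H5BrO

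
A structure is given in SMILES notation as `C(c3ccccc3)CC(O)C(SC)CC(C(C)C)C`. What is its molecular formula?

Atom tally by fragment:
  C6H5CH2 → C:7 H:7
  CH2 → C:1 H:2
  CH(OH) → C:1 H:2 O:1
  CH(SCH3) → C:2 H:4 S:1
  CH2 → C:1 H:2
  CH(CH(CH3)2) → C:4 H:8
  CH3 → C:1 H:3
Element totals:
  C: 17
  H: 28
  O: 1
  S: 1

C17H28OS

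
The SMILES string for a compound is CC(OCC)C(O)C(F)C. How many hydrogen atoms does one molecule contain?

15

Atom tally by fragment:
  CH3 → C:1 H:3
  CH(OC2H5) → C:3 H:6 O:1
  CH(OH) → C:1 H:2 O:1
  CH(F) → C:1 H:1 F:1
  CH3 → C:1 H:3
Element totals:
  C: 7
  H: 15
  F: 1
  O: 2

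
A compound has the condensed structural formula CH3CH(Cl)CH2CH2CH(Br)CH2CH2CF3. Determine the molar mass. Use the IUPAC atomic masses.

281.54 g/mol

Atom tally by fragment:
  CH3 → C:1 H:3
  CH(Cl) → C:1 H:1 Cl:1
  CH2 → C:1 H:2
  CH2 → C:1 H:2
  CH(Br) → C:1 H:1 Br:1
  CH2 → C:1 H:2
  CH2CF3 → C:2 H:2 F:3
Element totals:
  C: 8
  H: 13
  Br: 1
  Cl: 1
  F: 3
Molecular formula: C8H13BrClF3.
  M = 8(12.011) + 13(1.008) + 79.904 + 35.45 + 3(18.998)
    = 96.088 + 13.104 + 79.904 + 35.450 + 56.994 = 281.540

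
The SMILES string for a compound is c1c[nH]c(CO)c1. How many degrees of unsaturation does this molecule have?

Atom tally by fragment:
  pyrrole ring core → C:4 H:5 N:1
  (− 1 ring H displaced by substituents)
  + CH2OH → C:1 H:3 O:1
Element totals:
  C: 5
  H: 7
  N: 1
  O: 1
Molecular formula: C5H7NO.
DoU = (2C + 2 + N − H − X) / 2 = (2·5 + 2 + 1 − 7 − 0) / 2 = 3.

3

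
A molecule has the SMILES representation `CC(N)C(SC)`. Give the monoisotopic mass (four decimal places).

105.0612

Atom tally by fragment:
  CH3 → C:1 H:3
  CH(NH2) → C:1 H:3 N:1
  CH2SCH3 → C:2 H:5 S:1
Element totals:
  C: 4
  H: 11
  N: 1
  S: 1
Molecular formula: C4H11NS.
  M = 4(12.0) + 11(1.007825) + 14.003074 + 31.972071
    = 48.000000 + 11.086075 + 14.003074 + 31.972071 = 105.061220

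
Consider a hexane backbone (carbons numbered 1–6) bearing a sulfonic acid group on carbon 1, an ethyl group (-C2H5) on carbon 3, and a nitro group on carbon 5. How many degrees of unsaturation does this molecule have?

1

Atom tally by fragment:
  HO3SCH2 → C:1 H:3 S:1 O:3
  CH2 → C:1 H:2
  CH(C2H5) → C:3 H:6
  CH2 → C:1 H:2
  CH(NO2) → C:1 H:1 N:1 O:2
  CH3 → C:1 H:3
Element totals:
  C: 8
  H: 17
  N: 1
  O: 5
  S: 1
Molecular formula: C8H17NO5S.
DoU = (2C + 2 + N − H − X) / 2 = (2·8 + 2 + 1 − 17 − 0) / 2 = 1.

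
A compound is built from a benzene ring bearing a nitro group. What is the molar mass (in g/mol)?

123.11 g/mol

Atom tally by fragment:
  benzene ring core → C:6 H:6
  (− 1 ring H displaced by substituents)
  + NO2 → N:1 O:2
Element totals:
  C: 6
  H: 5
  N: 1
  O: 2
Molecular formula: C6H5NO2.
  M = 6(12.011) + 5(1.008) + 14.007 + 2(15.999)
    = 72.066 + 5.040 + 14.007 + 31.998 = 123.111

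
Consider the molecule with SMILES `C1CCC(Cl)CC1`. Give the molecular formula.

Atom tally by fragment:
  cyclohexane ring core → C:6 H:12
  (− 1 ring H displaced by substituents)
  + Cl → Cl:1
Element totals:
  C: 6
  H: 11
  Cl: 1

C6H11Cl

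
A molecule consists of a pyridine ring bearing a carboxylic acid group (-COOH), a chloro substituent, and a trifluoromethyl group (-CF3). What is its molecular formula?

Atom tally by fragment:
  pyridine ring core → C:5 H:5 N:1
  (− 3 ring H displaced by substituents)
  + COOH → C:1 H:1 O:2
  + Cl → Cl:1
  + CF3 → C:1 F:3
Element totals:
  C: 7
  H: 3
  Cl: 1
  F: 3
  N: 1
  O: 2

C7H3ClF3NO2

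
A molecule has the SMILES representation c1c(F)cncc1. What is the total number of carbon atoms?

5

Atom tally by fragment:
  pyridine ring core → C:5 H:5 N:1
  (− 1 ring H displaced by substituents)
  + F → F:1
Element totals:
  C: 5
  H: 4
  F: 1
  N: 1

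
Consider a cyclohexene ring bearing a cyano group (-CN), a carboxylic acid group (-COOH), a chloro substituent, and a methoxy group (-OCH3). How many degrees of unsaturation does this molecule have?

Atom tally by fragment:
  cyclohexene ring core → C:6 H:10
  (− 4 ring H displaced by substituents)
  + CN → C:1 N:1
  + COOH → C:1 H:1 O:2
  + Cl → Cl:1
  + OCH3 → C:1 H:3 O:1
Element totals:
  C: 9
  H: 10
  Cl: 1
  N: 1
  O: 3
Molecular formula: C9H10ClNO3.
DoU = (2C + 2 + N − H − X) / 2 = (2·9 + 2 + 1 − 10 − 1) / 2 = 5.

5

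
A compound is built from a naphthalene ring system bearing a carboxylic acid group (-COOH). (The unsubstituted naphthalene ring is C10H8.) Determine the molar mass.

Atom tally by fragment:
  naphthalene ring system core → C:10 H:8
  (− 1 ring H displaced by substituents)
  + COOH → C:1 H:1 O:2
Element totals:
  C: 11
  H: 8
  O: 2
Molecular formula: C11H8O2.
  M = 11(12.011) + 8(1.008) + 2(15.999)
    = 132.121 + 8.064 + 31.998 = 172.183

172.18 g/mol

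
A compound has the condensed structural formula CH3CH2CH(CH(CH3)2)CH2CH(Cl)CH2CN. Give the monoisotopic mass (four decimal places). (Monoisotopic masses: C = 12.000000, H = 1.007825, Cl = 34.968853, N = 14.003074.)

187.1128

Atom tally by fragment:
  CH3 → C:1 H:3
  CH2 → C:1 H:2
  CH(CH(CH3)2) → C:4 H:8
  CH2 → C:1 H:2
  CH(Cl) → C:1 H:1 Cl:1
  CH2CN → C:2 H:2 N:1
Element totals:
  C: 10
  H: 18
  Cl: 1
  N: 1
Molecular formula: C10H18ClN.
  M = 10(12.0) + 18(1.007825) + 34.968853 + 14.003074
    = 120.000000 + 18.140850 + 34.968853 + 14.003074 = 187.112777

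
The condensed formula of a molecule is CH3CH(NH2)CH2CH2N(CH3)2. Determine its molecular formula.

Atom tally by fragment:
  CH3 → C:1 H:3
  CH(NH2) → C:1 H:3 N:1
  CH2 → C:1 H:2
  CH2N(CH3)2 → C:3 H:8 N:1
Element totals:
  C: 6
  H: 16
  N: 2

C6H16N2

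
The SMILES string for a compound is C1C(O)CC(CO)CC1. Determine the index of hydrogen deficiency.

1

Atom tally by fragment:
  cyclohexane ring core → C:6 H:12
  (− 2 ring H displaced by substituents)
  + OH → O:1 H:1
  + CH2OH → C:1 H:3 O:1
Element totals:
  C: 7
  H: 14
  O: 2
Molecular formula: C7H14O2.
DoU = (2C + 2 + N − H − X) / 2 = (2·7 + 2 + 0 − 14 − 0) / 2 = 1.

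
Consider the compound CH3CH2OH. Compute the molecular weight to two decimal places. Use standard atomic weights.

Atom tally by fragment:
  CH3 → C:1 H:3
  CH2OH → C:1 H:3 O:1
Element totals:
  C: 2
  H: 6
  O: 1
Molecular formula: C2H6O.
  M = 2(12.011) + 6(1.008) + 15.999
    = 24.022 + 6.048 + 15.999 = 46.069

46.07 g/mol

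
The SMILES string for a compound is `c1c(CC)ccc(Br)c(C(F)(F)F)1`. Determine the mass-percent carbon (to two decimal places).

42.72%

Atom tally by fragment:
  benzene ring core → C:6 H:6
  (− 3 ring H displaced by substituents)
  + C2H5 → C:2 H:5
  + Br → Br:1
  + CF3 → C:1 F:3
Element totals:
  C: 9
  H: 8
  Br: 1
  F: 3
Molecular formula: C9H8BrF3.
Molar mass = 253.061 g/mol.
Mass from C: 9 × 12.011 = 108.099 g/mol.
%C = 108.099 / 253.061 × 100 = 42.72%.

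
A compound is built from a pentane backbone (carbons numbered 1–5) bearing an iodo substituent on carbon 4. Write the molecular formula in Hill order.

Atom tally by fragment:
  CH3 → C:1 H:3
  CH2 → C:1 H:2
  CH2 → C:1 H:2
  CH(I) → C:1 H:1 I:1
  CH3 → C:1 H:3
Element totals:
  C: 5
  H: 11
  I: 1

C5H11I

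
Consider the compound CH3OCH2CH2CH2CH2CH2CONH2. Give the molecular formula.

Atom tally by fragment:
  CH3OCH2 → C:2 H:5 O:1
  CH2 → C:1 H:2
  CH2 → C:1 H:2
  CH2 → C:1 H:2
  CH2CONH2 → C:2 H:4 O:1 N:1
Element totals:
  C: 7
  H: 15
  N: 1
  O: 2

C7H15NO2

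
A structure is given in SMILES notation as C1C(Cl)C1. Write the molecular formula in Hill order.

C3H5Cl

Atom tally by fragment:
  cyclopropane ring core → C:3 H:6
  (− 1 ring H displaced by substituents)
  + Cl → Cl:1
Element totals:
  C: 3
  H: 5
  Cl: 1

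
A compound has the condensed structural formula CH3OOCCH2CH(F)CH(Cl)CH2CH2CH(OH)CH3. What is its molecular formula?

C9H16ClFO3

Atom tally by fragment:
  CH3OOCCH2 → C:3 H:5 O:2
  CH(F) → C:1 H:1 F:1
  CH(Cl) → C:1 H:1 Cl:1
  CH2 → C:1 H:2
  CH2 → C:1 H:2
  CH(OH) → C:1 H:2 O:1
  CH3 → C:1 H:3
Element totals:
  C: 9
  H: 16
  Cl: 1
  F: 1
  O: 3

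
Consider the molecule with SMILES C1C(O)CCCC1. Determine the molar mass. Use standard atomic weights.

100.16 g/mol

Atom tally by fragment:
  cyclohexane ring core → C:6 H:12
  (− 1 ring H displaced by substituents)
  + OH → O:1 H:1
Element totals:
  C: 6
  H: 12
  O: 1
Molecular formula: C6H12O.
  M = 6(12.011) + 12(1.008) + 15.999
    = 72.066 + 12.096 + 15.999 = 100.161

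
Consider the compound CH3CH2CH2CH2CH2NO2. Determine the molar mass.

117.15 g/mol

Atom tally by fragment:
  CH3 → C:1 H:3
  CH2 → C:1 H:2
  CH2 → C:1 H:2
  CH2 → C:1 H:2
  CH2NO2 → C:1 H:2 N:1 O:2
Element totals:
  C: 5
  H: 11
  N: 1
  O: 2
Molecular formula: C5H11NO2.
  M = 5(12.011) + 11(1.008) + 14.007 + 2(15.999)
    = 60.055 + 11.088 + 14.007 + 31.998 = 117.148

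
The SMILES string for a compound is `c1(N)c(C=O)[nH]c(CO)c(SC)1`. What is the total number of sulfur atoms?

Atom tally by fragment:
  pyrrole ring core → C:4 H:5 N:1
  (− 4 ring H displaced by substituents)
  + NH2 → N:1 H:2
  + CHO → C:1 H:1 O:1
  + CH2OH → C:1 H:3 O:1
  + SCH3 → C:1 H:3 S:1
Element totals:
  C: 7
  H: 10
  N: 2
  O: 2
  S: 1

1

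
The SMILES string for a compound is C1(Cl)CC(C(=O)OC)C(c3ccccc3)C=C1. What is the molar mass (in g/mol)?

250.72 g/mol

Atom tally by fragment:
  cyclohexene ring core → C:6 H:10
  (− 3 ring H displaced by substituents)
  + Cl → Cl:1
  + COOCH3 → C:2 H:3 O:2
  + C6H5 → C:6 H:5
Element totals:
  C: 14
  H: 15
  Cl: 1
  O: 2
Molecular formula: C14H15ClO2.
  M = 14(12.011) + 15(1.008) + 35.45 + 2(15.999)
    = 168.154 + 15.120 + 35.450 + 31.998 = 250.722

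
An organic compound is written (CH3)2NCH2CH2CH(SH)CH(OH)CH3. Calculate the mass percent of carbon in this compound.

Element totals:
  C: 7
  H: 17
  N: 1
  O: 1
  S: 1
Molecular formula: C7H17NOS.
Molar mass = 163.279 g/mol.
Mass from C: 7 × 12.011 = 84.077 g/mol.
%C = 84.077 / 163.279 × 100 = 51.49%.

51.49%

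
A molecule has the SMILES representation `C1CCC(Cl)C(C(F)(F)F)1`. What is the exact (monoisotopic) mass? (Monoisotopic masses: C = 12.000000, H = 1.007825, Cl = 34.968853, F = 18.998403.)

Atom tally by fragment:
  cyclopentane ring core → C:5 H:10
  (− 2 ring H displaced by substituents)
  + Cl → Cl:1
  + CF3 → C:1 F:3
Element totals:
  C: 6
  H: 8
  Cl: 1
  F: 3
Molecular formula: C6H8ClF3.
  M = 6(12.0) + 8(1.007825) + 34.968853 + 3(18.998403)
    = 72.000000 + 8.062600 + 34.968853 + 56.995209 = 172.026662

172.0267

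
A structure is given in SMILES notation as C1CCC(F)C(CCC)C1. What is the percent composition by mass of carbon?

74.95%

Atom tally by fragment:
  cyclohexane ring core → C:6 H:12
  (− 2 ring H displaced by substituents)
  + F → F:1
  + CH2CH2CH3 → C:3 H:7
Element totals:
  C: 9
  H: 17
  F: 1
Molecular formula: C9H17F.
Molar mass = 144.233 g/mol.
Mass from C: 9 × 12.011 = 108.099 g/mol.
%C = 108.099 / 144.233 × 100 = 74.95%.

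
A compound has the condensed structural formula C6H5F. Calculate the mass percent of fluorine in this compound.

19.77%

Atom tally by fragment:
  benzene ring core → C:6 H:6
  (− 1 ring H displaced by substituents)
  + F → F:1
Element totals:
  C: 6
  H: 5
  F: 1
Molecular formula: C6H5F.
Molar mass = 96.104 g/mol.
Mass from F: 1 × 18.998 = 18.998 g/mol.
%F = 18.998 / 96.104 × 100 = 19.77%.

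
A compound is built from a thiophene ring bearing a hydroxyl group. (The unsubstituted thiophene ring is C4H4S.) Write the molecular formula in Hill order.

Atom tally by fragment:
  thiophene ring core → C:4 H:4 S:1
  (− 1 ring H displaced by substituents)
  + OH → O:1 H:1
Element totals:
  C: 4
  H: 4
  O: 1
  S: 1

C4H4OS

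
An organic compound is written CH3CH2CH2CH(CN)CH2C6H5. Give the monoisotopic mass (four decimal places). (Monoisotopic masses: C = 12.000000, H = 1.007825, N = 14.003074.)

173.1204

Atom tally by fragment:
  CH3 → C:1 H:3
  CH2 → C:1 H:2
  CH2 → C:1 H:2
  CH(CN) → C:2 H:1 N:1
  CH2C6H5 → C:7 H:7
Element totals:
  C: 12
  H: 15
  N: 1
Molecular formula: C12H15N.
  M = 12(12.0) + 15(1.007825) + 14.003074
    = 144.000000 + 15.117375 + 14.003074 = 173.120449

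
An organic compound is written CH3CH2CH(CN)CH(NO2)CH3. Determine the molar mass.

Element totals:
  C: 6
  H: 10
  N: 2
  O: 2
Molecular formula: C6H10N2O2.
  M = 6(12.011) + 10(1.008) + 2(14.007) + 2(15.999)
    = 72.066 + 10.080 + 28.014 + 31.998 = 142.158

142.16 g/mol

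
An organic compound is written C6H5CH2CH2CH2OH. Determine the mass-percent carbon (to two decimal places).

79.37%

Atom tally by fragment:
  C6H5CH2 → C:7 H:7
  CH2CH2OH → C:2 H:5 O:1
Element totals:
  C: 9
  H: 12
  O: 1
Molecular formula: C9H12O.
Molar mass = 136.194 g/mol.
Mass from C: 9 × 12.011 = 108.099 g/mol.
%C = 108.099 / 136.194 × 100 = 79.37%.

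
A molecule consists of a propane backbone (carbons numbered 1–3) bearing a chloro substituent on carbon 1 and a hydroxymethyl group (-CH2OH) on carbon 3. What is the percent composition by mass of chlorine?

32.65%

Atom tally by fragment:
  ClCH2 → C:1 H:2 Cl:1
  CH2 → C:1 H:2
  CH2CH2OH → C:2 H:5 O:1
Element totals:
  C: 4
  H: 9
  Cl: 1
  O: 1
Molecular formula: C4H9ClO.
Molar mass = 108.565 g/mol.
Mass from Cl: 1 × 35.45 = 35.450 g/mol.
%Cl = 35.450 / 108.565 × 100 = 32.65%.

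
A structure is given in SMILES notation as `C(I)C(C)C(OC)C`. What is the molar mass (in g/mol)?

228.07 g/mol

Atom tally by fragment:
  ICH2 → C:1 H:2 I:1
  CH(CH3) → C:2 H:4
  CH(OCH3) → C:2 H:4 O:1
  CH3 → C:1 H:3
Element totals:
  C: 6
  H: 13
  I: 1
  O: 1
Molecular formula: C6H13IO.
  M = 6(12.011) + 13(1.008) + 126.904 + 15.999
    = 72.066 + 13.104 + 126.904 + 15.999 = 228.073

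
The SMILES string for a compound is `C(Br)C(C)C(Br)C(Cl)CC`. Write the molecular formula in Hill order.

Atom tally by fragment:
  BrCH2 → C:1 H:2 Br:1
  CH(CH3) → C:2 H:4
  CH(Br) → C:1 H:1 Br:1
  CH(Cl) → C:1 H:1 Cl:1
  CH2 → C:1 H:2
  CH3 → C:1 H:3
Element totals:
  C: 7
  H: 13
  Br: 2
  Cl: 1

C7H13Br2Cl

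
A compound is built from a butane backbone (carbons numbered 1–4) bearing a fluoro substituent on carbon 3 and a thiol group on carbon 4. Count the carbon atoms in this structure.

4

Atom tally by fragment:
  CH3 → C:1 H:3
  CH2 → C:1 H:2
  CH(F) → C:1 H:1 F:1
  CH2SH → C:1 H:3 S:1
Element totals:
  C: 4
  H: 9
  F: 1
  S: 1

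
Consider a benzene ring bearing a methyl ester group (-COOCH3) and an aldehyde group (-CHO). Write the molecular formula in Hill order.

Atom tally by fragment:
  benzene ring core → C:6 H:6
  (− 2 ring H displaced by substituents)
  + COOCH3 → C:2 H:3 O:2
  + CHO → C:1 H:1 O:1
Element totals:
  C: 9
  H: 8
  O: 3

C9H8O3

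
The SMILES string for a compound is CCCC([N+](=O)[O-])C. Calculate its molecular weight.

117.15 g/mol

Atom tally by fragment:
  CH3 → C:1 H:3
  CH2 → C:1 H:2
  CH2 → C:1 H:2
  CH(NO2) → C:1 H:1 N:1 O:2
  CH3 → C:1 H:3
Element totals:
  C: 5
  H: 11
  N: 1
  O: 2
Molecular formula: C5H11NO2.
  M = 5(12.011) + 11(1.008) + 14.007 + 2(15.999)
    = 60.055 + 11.088 + 14.007 + 31.998 = 117.148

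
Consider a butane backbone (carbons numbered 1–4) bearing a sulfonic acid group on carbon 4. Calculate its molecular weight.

138.18 g/mol

Atom tally by fragment:
  CH3 → C:1 H:3
  CH2 → C:1 H:2
  CH2 → C:1 H:2
  CH2SO3H → C:1 H:3 S:1 O:3
Element totals:
  C: 4
  H: 10
  O: 3
  S: 1
Molecular formula: C4H10O3S.
  M = 4(12.011) + 10(1.008) + 3(15.999) + 32.06
    = 48.044 + 10.080 + 47.997 + 32.060 = 138.181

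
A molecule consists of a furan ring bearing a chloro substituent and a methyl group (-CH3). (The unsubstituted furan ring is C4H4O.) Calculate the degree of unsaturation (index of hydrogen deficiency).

Atom tally by fragment:
  furan ring core → C:4 H:4 O:1
  (− 2 ring H displaced by substituents)
  + Cl → Cl:1
  + CH3 → C:1 H:3
Element totals:
  C: 5
  H: 5
  Cl: 1
  O: 1
Molecular formula: C5H5ClO.
DoU = (2C + 2 + N − H − X) / 2 = (2·5 + 2 + 0 − 5 − 1) / 2 = 3.

3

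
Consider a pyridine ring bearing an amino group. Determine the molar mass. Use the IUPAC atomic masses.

94.12 g/mol

Atom tally by fragment:
  pyridine ring core → C:5 H:5 N:1
  (− 1 ring H displaced by substituents)
  + NH2 → N:1 H:2
Element totals:
  C: 5
  H: 6
  N: 2
Molecular formula: C5H6N2.
  M = 5(12.011) + 6(1.008) + 2(14.007)
    = 60.055 + 6.048 + 28.014 = 94.117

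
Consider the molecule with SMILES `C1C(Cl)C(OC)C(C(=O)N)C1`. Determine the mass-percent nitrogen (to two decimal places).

Atom tally by fragment:
  cyclopentane ring core → C:5 H:10
  (− 3 ring H displaced by substituents)
  + Cl → Cl:1
  + OCH3 → C:1 H:3 O:1
  + CONH2 → C:1 H:2 O:1 N:1
Element totals:
  C: 7
  H: 12
  Cl: 1
  N: 1
  O: 2
Molecular formula: C7H12ClNO2.
Molar mass = 177.628 g/mol.
Mass from N: 1 × 14.007 = 14.007 g/mol.
%N = 14.007 / 177.628 × 100 = 7.89%.

7.89%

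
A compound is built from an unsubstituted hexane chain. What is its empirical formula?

Atom tally by fragment:
  CH3 → C:1 H:3
  CH2 → C:1 H:2
  CH2 → C:1 H:2
  CH2 → C:1 H:2
  CH2 → C:1 H:2
  CH3 → C:1 H:3
Element totals:
  C: 6
  H: 14
Molecular formula: C6H14.
gcd of subscripts = 2; dividing each by 2:
  C: 6/2 = 3
  H: 14/2 = 7

C3H7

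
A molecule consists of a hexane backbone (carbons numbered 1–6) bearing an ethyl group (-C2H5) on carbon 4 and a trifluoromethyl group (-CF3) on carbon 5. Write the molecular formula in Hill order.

C9H17F3

Atom tally by fragment:
  CH3 → C:1 H:3
  CH2 → C:1 H:2
  CH2 → C:1 H:2
  CH(C2H5) → C:3 H:6
  CH(CF3) → C:2 H:1 F:3
  CH3 → C:1 H:3
Element totals:
  C: 9
  H: 17
  F: 3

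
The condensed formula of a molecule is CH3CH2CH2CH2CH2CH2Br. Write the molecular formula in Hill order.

Atom tally by fragment:
  CH3 → C:1 H:3
  CH2 → C:1 H:2
  CH2 → C:1 H:2
  CH2 → C:1 H:2
  CH2 → C:1 H:2
  CH2Br → C:1 H:2 Br:1
Element totals:
  C: 6
  H: 13
  Br: 1

C6H13Br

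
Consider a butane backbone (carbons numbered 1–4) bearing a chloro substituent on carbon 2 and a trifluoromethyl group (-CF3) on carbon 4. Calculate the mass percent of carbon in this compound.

Atom tally by fragment:
  CH3 → C:1 H:3
  CH(Cl) → C:1 H:1 Cl:1
  CH2 → C:1 H:2
  CH2CF3 → C:2 H:2 F:3
Element totals:
  C: 5
  H: 8
  Cl: 1
  F: 3
Molecular formula: C5H8ClF3.
Molar mass = 160.563 g/mol.
Mass from C: 5 × 12.011 = 60.055 g/mol.
%C = 60.055 / 160.563 × 100 = 37.40%.

37.40%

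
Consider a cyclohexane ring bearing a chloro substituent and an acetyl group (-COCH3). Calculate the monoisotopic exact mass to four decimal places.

Atom tally by fragment:
  cyclohexane ring core → C:6 H:12
  (− 2 ring H displaced by substituents)
  + Cl → Cl:1
  + COCH3 → C:2 H:3 O:1
Element totals:
  C: 8
  H: 13
  Cl: 1
  O: 1
Molecular formula: C8H13ClO.
  M = 8(12.0) + 13(1.007825) + 34.968853 + 15.994915
    = 96.000000 + 13.101725 + 34.968853 + 15.994915 = 160.065493

160.0655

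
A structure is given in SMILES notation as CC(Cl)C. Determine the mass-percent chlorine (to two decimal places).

Atom tally by fragment:
  CH3 → C:1 H:3
  CH(Cl) → C:1 H:1 Cl:1
  CH3 → C:1 H:3
Element totals:
  C: 3
  H: 7
  Cl: 1
Molecular formula: C3H7Cl.
Molar mass = 78.539 g/mol.
Mass from Cl: 1 × 35.45 = 35.450 g/mol.
%Cl = 35.450 / 78.539 × 100 = 45.14%.

45.14%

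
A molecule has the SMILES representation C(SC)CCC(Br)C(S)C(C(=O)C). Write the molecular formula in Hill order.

C9H17BrOS2

Atom tally by fragment:
  CH3SCH2 → C:2 H:5 S:1
  CH2 → C:1 H:2
  CH2 → C:1 H:2
  CH(Br) → C:1 H:1 Br:1
  CH(SH) → C:1 H:2 S:1
  CH2COCH3 → C:3 H:5 O:1
Element totals:
  C: 9
  H: 17
  Br: 1
  O: 1
  S: 2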